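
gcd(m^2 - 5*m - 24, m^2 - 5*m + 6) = 1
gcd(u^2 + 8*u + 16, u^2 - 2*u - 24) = u + 4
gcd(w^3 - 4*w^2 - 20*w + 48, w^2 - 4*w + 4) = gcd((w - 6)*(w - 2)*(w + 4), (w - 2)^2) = w - 2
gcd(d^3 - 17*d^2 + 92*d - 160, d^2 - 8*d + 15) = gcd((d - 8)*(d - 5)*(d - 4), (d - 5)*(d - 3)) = d - 5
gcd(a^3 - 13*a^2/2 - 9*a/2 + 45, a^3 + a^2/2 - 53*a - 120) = a + 5/2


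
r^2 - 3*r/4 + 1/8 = (r - 1/2)*(r - 1/4)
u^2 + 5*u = u*(u + 5)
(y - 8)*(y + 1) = y^2 - 7*y - 8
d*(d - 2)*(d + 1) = d^3 - d^2 - 2*d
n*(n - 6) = n^2 - 6*n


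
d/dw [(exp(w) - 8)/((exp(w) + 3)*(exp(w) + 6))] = (-exp(2*w) + 16*exp(w) + 90)*exp(w)/(exp(4*w) + 18*exp(3*w) + 117*exp(2*w) + 324*exp(w) + 324)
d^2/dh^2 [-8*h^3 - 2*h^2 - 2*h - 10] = -48*h - 4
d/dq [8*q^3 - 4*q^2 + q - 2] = 24*q^2 - 8*q + 1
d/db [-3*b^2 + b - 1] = 1 - 6*b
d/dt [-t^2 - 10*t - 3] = -2*t - 10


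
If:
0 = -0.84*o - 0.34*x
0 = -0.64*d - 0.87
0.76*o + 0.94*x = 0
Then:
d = -1.36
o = 0.00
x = 0.00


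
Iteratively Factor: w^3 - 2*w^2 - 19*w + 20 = (w + 4)*(w^2 - 6*w + 5) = (w - 5)*(w + 4)*(w - 1)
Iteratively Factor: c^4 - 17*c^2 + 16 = (c + 4)*(c^3 - 4*c^2 - c + 4) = (c - 1)*(c + 4)*(c^2 - 3*c - 4) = (c - 4)*(c - 1)*(c + 4)*(c + 1)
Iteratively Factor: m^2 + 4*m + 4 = (m + 2)*(m + 2)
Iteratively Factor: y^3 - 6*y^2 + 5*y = (y)*(y^2 - 6*y + 5) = y*(y - 1)*(y - 5)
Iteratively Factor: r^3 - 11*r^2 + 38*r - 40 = (r - 5)*(r^2 - 6*r + 8) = (r - 5)*(r - 4)*(r - 2)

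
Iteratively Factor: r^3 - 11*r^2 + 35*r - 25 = (r - 5)*(r^2 - 6*r + 5) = (r - 5)*(r - 1)*(r - 5)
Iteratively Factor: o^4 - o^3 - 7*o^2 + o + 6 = (o - 3)*(o^3 + 2*o^2 - o - 2) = (o - 3)*(o + 1)*(o^2 + o - 2) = (o - 3)*(o + 1)*(o + 2)*(o - 1)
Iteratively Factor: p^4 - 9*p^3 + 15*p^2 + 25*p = (p)*(p^3 - 9*p^2 + 15*p + 25) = p*(p - 5)*(p^2 - 4*p - 5) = p*(p - 5)*(p + 1)*(p - 5)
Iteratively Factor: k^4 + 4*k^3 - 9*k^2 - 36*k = (k + 4)*(k^3 - 9*k) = (k - 3)*(k + 4)*(k^2 + 3*k) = k*(k - 3)*(k + 4)*(k + 3)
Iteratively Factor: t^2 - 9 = (t - 3)*(t + 3)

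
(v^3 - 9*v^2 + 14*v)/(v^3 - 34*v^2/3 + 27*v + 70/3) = 3*v*(v - 2)/(3*v^2 - 13*v - 10)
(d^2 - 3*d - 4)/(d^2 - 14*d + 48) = (d^2 - 3*d - 4)/(d^2 - 14*d + 48)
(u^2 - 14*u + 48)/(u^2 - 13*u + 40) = (u - 6)/(u - 5)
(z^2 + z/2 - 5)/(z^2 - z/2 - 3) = (2*z + 5)/(2*z + 3)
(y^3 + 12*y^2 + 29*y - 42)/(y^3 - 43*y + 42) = (y + 6)/(y - 6)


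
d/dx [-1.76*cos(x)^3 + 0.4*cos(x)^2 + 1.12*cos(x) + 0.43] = (5.28*cos(x)^2 - 0.8*cos(x) - 1.12)*sin(x)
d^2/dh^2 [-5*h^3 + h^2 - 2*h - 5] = 2 - 30*h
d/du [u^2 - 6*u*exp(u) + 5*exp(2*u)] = -6*u*exp(u) + 2*u + 10*exp(2*u) - 6*exp(u)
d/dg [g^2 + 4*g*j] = 2*g + 4*j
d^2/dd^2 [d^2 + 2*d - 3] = 2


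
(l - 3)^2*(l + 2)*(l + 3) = l^4 - l^3 - 15*l^2 + 9*l + 54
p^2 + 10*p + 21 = (p + 3)*(p + 7)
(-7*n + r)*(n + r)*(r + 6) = -7*n^2*r - 42*n^2 - 6*n*r^2 - 36*n*r + r^3 + 6*r^2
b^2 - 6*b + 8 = (b - 4)*(b - 2)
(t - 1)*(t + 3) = t^2 + 2*t - 3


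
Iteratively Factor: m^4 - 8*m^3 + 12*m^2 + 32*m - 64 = (m - 4)*(m^3 - 4*m^2 - 4*m + 16) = (m - 4)*(m + 2)*(m^2 - 6*m + 8) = (m - 4)^2*(m + 2)*(m - 2)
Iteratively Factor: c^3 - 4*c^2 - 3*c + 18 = (c - 3)*(c^2 - c - 6) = (c - 3)^2*(c + 2)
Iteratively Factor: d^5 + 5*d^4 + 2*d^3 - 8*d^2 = (d - 1)*(d^4 + 6*d^3 + 8*d^2) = (d - 1)*(d + 4)*(d^3 + 2*d^2) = (d - 1)*(d + 2)*(d + 4)*(d^2) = d*(d - 1)*(d + 2)*(d + 4)*(d)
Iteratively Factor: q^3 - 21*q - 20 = (q + 1)*(q^2 - q - 20) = (q - 5)*(q + 1)*(q + 4)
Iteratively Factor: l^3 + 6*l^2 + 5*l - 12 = (l + 4)*(l^2 + 2*l - 3) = (l - 1)*(l + 4)*(l + 3)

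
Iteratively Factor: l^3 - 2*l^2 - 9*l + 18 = (l - 3)*(l^2 + l - 6) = (l - 3)*(l - 2)*(l + 3)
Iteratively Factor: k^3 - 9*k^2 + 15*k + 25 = (k - 5)*(k^2 - 4*k - 5) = (k - 5)*(k + 1)*(k - 5)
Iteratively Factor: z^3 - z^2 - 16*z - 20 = (z - 5)*(z^2 + 4*z + 4) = (z - 5)*(z + 2)*(z + 2)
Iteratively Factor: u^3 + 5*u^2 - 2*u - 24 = (u + 4)*(u^2 + u - 6) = (u - 2)*(u + 4)*(u + 3)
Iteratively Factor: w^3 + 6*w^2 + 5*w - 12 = (w - 1)*(w^2 + 7*w + 12) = (w - 1)*(w + 3)*(w + 4)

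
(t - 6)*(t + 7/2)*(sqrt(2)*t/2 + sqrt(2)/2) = sqrt(2)*t^3/2 - 3*sqrt(2)*t^2/4 - 47*sqrt(2)*t/4 - 21*sqrt(2)/2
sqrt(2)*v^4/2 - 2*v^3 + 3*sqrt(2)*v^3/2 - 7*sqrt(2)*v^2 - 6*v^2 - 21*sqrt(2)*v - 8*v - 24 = (v + 3)*(v - 4*sqrt(2))*(v + sqrt(2))*(sqrt(2)*v/2 + 1)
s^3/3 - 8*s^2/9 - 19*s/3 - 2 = (s/3 + 1)*(s - 6)*(s + 1/3)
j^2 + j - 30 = (j - 5)*(j + 6)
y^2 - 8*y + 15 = (y - 5)*(y - 3)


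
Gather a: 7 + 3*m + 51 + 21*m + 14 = 24*m + 72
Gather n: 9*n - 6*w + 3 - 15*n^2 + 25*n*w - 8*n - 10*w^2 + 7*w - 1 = -15*n^2 + n*(25*w + 1) - 10*w^2 + w + 2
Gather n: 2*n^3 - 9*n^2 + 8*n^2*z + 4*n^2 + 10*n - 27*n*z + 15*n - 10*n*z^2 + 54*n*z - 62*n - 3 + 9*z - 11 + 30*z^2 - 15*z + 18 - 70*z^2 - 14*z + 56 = 2*n^3 + n^2*(8*z - 5) + n*(-10*z^2 + 27*z - 37) - 40*z^2 - 20*z + 60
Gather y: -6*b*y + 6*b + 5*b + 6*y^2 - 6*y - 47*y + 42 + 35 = 11*b + 6*y^2 + y*(-6*b - 53) + 77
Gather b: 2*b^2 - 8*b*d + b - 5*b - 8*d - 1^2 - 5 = 2*b^2 + b*(-8*d - 4) - 8*d - 6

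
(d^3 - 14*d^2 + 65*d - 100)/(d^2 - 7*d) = (d^3 - 14*d^2 + 65*d - 100)/(d*(d - 7))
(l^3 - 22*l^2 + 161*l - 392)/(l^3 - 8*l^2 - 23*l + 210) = (l^2 - 15*l + 56)/(l^2 - l - 30)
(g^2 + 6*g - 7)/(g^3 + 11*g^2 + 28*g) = (g - 1)/(g*(g + 4))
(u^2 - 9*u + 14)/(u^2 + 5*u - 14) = (u - 7)/(u + 7)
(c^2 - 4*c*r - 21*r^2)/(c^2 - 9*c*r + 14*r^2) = (-c - 3*r)/(-c + 2*r)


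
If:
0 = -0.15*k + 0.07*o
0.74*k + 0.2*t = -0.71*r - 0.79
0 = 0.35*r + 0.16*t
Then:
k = 0.168339768339768*t - 1.06756756756757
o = 0.360728075013789*t - 2.28764478764479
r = -0.457142857142857*t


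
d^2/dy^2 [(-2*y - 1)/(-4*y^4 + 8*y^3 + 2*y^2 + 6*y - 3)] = 4*(96*y^7 - 176*y^6 - 72*y^5 + 276*y^4 - 124*y^3 + 186*y^2 + 72*y + 39)/(64*y^12 - 384*y^11 + 672*y^10 - 416*y^9 + 960*y^8 - 1536*y^7 + 280*y^6 - 1080*y^5 + 792*y^4 - 216*y^3 + 270*y^2 - 162*y + 27)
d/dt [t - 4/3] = 1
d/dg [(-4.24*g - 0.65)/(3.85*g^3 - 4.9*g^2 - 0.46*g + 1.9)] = (32.648*g^3 - 13.2685*g^2 - 6.37*g - 8.355)/(14.8225*g^6 - 37.73*g^5 + 20.468*g^4 + 19.138*g^3 - 18.4084*g^2 - 1.748*g + 3.61)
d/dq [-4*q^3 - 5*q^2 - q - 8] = -12*q^2 - 10*q - 1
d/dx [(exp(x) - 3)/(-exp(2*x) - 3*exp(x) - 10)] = ((exp(x) - 3)*(2*exp(x) + 3) - exp(2*x) - 3*exp(x) - 10)*exp(x)/(exp(2*x) + 3*exp(x) + 10)^2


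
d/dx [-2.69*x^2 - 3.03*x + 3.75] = -5.38*x - 3.03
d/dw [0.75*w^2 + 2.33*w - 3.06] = 1.5*w + 2.33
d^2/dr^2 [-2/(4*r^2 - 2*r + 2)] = 2*(4*r^2 - 2*r - (4*r - 1)^2 + 2)/(2*r^2 - r + 1)^3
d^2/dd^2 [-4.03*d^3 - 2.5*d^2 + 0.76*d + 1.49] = -24.18*d - 5.0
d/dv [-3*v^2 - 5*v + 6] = -6*v - 5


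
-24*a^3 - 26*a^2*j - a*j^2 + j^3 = (-6*a + j)*(a + j)*(4*a + j)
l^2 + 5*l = l*(l + 5)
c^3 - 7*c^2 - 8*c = c*(c - 8)*(c + 1)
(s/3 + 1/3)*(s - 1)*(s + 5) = s^3/3 + 5*s^2/3 - s/3 - 5/3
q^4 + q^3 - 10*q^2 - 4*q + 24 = (q - 2)^2*(q + 2)*(q + 3)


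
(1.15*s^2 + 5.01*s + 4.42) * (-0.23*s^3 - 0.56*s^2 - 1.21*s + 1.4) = -0.2645*s^5 - 1.7963*s^4 - 5.2137*s^3 - 6.9273*s^2 + 1.6658*s + 6.188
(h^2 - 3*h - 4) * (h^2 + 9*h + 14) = h^4 + 6*h^3 - 17*h^2 - 78*h - 56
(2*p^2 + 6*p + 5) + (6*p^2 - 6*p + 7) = 8*p^2 + 12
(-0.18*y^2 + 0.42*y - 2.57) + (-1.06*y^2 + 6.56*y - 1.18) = -1.24*y^2 + 6.98*y - 3.75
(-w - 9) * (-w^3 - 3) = w^4 + 9*w^3 + 3*w + 27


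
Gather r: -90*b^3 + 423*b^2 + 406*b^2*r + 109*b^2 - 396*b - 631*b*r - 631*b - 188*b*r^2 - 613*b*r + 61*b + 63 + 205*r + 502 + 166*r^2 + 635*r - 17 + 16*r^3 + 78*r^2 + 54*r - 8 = -90*b^3 + 532*b^2 - 966*b + 16*r^3 + r^2*(244 - 188*b) + r*(406*b^2 - 1244*b + 894) + 540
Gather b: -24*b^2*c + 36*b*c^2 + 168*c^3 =-24*b^2*c + 36*b*c^2 + 168*c^3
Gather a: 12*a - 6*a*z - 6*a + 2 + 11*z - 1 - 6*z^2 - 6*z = a*(6 - 6*z) - 6*z^2 + 5*z + 1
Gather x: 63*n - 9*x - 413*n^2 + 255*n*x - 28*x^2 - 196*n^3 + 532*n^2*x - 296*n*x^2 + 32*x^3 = -196*n^3 - 413*n^2 + 63*n + 32*x^3 + x^2*(-296*n - 28) + x*(532*n^2 + 255*n - 9)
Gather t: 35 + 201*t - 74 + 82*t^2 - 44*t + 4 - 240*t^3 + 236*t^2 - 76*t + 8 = -240*t^3 + 318*t^2 + 81*t - 27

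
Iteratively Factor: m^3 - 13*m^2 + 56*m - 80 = (m - 4)*(m^2 - 9*m + 20) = (m - 5)*(m - 4)*(m - 4)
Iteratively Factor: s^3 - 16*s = (s - 4)*(s^2 + 4*s) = s*(s - 4)*(s + 4)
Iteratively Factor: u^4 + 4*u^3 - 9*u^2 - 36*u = (u + 4)*(u^3 - 9*u) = (u + 3)*(u + 4)*(u^2 - 3*u) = u*(u + 3)*(u + 4)*(u - 3)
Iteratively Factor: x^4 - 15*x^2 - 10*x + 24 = (x - 4)*(x^3 + 4*x^2 + x - 6) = (x - 4)*(x + 3)*(x^2 + x - 2) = (x - 4)*(x + 2)*(x + 3)*(x - 1)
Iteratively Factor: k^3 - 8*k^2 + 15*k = (k)*(k^2 - 8*k + 15) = k*(k - 3)*(k - 5)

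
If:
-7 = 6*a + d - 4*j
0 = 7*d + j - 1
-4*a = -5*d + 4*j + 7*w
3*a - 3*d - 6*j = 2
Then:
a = -349/147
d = 19/49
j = -12/7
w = 2689/1029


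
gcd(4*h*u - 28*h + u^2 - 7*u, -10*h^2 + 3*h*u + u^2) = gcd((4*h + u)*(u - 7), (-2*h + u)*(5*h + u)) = 1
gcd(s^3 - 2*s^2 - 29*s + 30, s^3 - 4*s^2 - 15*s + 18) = s^2 - 7*s + 6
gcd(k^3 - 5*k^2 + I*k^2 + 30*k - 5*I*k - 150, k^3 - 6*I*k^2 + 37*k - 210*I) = k^2 + I*k + 30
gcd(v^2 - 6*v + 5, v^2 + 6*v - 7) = v - 1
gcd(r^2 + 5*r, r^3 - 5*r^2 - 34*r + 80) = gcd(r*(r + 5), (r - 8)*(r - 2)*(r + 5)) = r + 5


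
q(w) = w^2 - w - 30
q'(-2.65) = -6.30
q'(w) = 2*w - 1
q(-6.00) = 12.00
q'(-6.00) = -13.00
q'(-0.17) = -1.34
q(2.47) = -26.37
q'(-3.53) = -8.06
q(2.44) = -26.49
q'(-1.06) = -3.12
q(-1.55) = -26.05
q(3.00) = -24.00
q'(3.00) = 5.00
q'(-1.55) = -4.10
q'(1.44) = 1.88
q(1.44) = -29.37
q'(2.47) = 3.94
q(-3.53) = -14.01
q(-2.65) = -20.33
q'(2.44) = 3.88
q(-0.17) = -29.80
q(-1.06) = -27.82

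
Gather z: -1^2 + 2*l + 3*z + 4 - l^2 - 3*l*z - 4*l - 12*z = -l^2 - 2*l + z*(-3*l - 9) + 3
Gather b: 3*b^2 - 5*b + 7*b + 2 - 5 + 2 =3*b^2 + 2*b - 1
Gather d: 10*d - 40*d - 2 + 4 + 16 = 18 - 30*d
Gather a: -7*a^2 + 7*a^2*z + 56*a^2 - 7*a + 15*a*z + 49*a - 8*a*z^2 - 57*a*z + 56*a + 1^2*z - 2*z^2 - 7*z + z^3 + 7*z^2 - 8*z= a^2*(7*z + 49) + a*(-8*z^2 - 42*z + 98) + z^3 + 5*z^2 - 14*z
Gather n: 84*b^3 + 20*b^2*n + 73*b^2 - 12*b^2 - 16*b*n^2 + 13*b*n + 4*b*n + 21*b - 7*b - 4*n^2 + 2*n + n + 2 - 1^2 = 84*b^3 + 61*b^2 + 14*b + n^2*(-16*b - 4) + n*(20*b^2 + 17*b + 3) + 1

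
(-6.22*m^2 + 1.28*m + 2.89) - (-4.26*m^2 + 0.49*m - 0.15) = -1.96*m^2 + 0.79*m + 3.04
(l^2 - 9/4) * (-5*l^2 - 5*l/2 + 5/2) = -5*l^4 - 5*l^3/2 + 55*l^2/4 + 45*l/8 - 45/8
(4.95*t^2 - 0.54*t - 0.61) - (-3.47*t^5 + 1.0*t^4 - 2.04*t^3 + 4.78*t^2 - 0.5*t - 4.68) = 3.47*t^5 - 1.0*t^4 + 2.04*t^3 + 0.17*t^2 - 0.04*t + 4.07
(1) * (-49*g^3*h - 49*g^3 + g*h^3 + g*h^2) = -49*g^3*h - 49*g^3 + g*h^3 + g*h^2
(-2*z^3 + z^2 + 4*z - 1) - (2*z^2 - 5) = -2*z^3 - z^2 + 4*z + 4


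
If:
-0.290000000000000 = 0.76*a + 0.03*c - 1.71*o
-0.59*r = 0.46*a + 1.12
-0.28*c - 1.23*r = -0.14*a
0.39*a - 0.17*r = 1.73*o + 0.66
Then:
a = -2.42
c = -1.15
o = -0.93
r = -0.01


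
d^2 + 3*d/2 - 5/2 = (d - 1)*(d + 5/2)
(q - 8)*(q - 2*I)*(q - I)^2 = q^4 - 8*q^3 - 4*I*q^3 - 5*q^2 + 32*I*q^2 + 40*q + 2*I*q - 16*I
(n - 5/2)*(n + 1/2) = n^2 - 2*n - 5/4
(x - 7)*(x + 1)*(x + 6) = x^3 - 43*x - 42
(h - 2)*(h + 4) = h^2 + 2*h - 8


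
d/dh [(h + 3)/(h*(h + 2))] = (-h^2 - 6*h - 6)/(h^2*(h^2 + 4*h + 4))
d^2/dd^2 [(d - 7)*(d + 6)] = 2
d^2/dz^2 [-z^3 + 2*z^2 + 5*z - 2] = 4 - 6*z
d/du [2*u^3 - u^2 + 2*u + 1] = 6*u^2 - 2*u + 2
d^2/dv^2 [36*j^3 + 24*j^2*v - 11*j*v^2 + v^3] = -22*j + 6*v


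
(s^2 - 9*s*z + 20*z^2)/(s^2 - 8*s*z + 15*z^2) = (-s + 4*z)/(-s + 3*z)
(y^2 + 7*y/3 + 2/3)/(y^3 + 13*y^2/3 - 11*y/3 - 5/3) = (y + 2)/(y^2 + 4*y - 5)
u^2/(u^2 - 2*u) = u/(u - 2)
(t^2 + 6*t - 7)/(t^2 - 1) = (t + 7)/(t + 1)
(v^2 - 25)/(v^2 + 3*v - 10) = (v - 5)/(v - 2)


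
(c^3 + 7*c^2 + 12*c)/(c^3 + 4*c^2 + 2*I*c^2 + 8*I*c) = (c + 3)/(c + 2*I)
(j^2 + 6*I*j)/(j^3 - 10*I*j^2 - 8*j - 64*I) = j*(j + 6*I)/(j^3 - 10*I*j^2 - 8*j - 64*I)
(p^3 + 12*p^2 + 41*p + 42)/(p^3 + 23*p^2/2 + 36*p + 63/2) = 2*(p + 2)/(2*p + 3)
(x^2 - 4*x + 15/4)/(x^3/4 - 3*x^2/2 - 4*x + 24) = (4*x^2 - 16*x + 15)/(x^3 - 6*x^2 - 16*x + 96)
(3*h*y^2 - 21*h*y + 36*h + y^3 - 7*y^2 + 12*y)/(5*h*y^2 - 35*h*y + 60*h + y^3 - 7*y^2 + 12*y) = (3*h + y)/(5*h + y)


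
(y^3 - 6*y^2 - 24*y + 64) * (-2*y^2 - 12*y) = -2*y^5 + 120*y^3 + 160*y^2 - 768*y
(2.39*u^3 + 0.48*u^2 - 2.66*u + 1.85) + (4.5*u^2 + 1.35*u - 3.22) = 2.39*u^3 + 4.98*u^2 - 1.31*u - 1.37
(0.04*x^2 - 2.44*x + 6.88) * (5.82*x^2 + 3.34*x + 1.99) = 0.2328*x^4 - 14.0672*x^3 + 31.9716*x^2 + 18.1236*x + 13.6912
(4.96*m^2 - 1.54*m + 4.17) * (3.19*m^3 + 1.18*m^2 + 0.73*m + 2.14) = 15.8224*m^5 + 0.940199999999999*m^4 + 15.1059*m^3 + 14.4108*m^2 - 0.251500000000001*m + 8.9238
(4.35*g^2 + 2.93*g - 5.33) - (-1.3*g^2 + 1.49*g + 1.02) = 5.65*g^2 + 1.44*g - 6.35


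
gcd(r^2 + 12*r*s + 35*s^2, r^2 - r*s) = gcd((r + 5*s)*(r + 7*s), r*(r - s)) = 1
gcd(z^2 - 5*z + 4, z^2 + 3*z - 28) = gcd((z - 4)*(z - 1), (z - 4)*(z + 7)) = z - 4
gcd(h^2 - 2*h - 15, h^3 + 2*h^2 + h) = 1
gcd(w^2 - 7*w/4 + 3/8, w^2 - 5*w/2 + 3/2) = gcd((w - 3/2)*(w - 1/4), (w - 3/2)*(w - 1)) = w - 3/2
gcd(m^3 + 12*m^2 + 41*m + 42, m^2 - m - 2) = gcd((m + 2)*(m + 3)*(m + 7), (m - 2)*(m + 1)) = 1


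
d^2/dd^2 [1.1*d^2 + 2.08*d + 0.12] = 2.20000000000000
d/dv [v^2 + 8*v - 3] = 2*v + 8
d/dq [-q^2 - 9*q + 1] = -2*q - 9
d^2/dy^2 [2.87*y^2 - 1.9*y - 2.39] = 5.74000000000000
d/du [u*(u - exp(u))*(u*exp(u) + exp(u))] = (u*(1 - exp(u))*(u + 1) + u*(u + 2)*(u - exp(u)) + (u + 1)*(u - exp(u)))*exp(u)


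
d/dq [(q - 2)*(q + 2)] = 2*q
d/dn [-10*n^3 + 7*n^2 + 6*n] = -30*n^2 + 14*n + 6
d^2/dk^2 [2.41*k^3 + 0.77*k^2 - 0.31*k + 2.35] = 14.46*k + 1.54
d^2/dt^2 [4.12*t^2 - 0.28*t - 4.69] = 8.24000000000000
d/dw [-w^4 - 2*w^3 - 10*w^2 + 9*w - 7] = -4*w^3 - 6*w^2 - 20*w + 9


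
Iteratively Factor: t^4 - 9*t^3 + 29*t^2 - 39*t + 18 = (t - 3)*(t^3 - 6*t^2 + 11*t - 6) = (t - 3)^2*(t^2 - 3*t + 2) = (t - 3)^2*(t - 1)*(t - 2)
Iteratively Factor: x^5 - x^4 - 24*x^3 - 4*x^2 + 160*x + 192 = (x - 4)*(x^4 + 3*x^3 - 12*x^2 - 52*x - 48) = (x - 4)*(x + 2)*(x^3 + x^2 - 14*x - 24) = (x - 4)*(x + 2)^2*(x^2 - x - 12) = (x - 4)^2*(x + 2)^2*(x + 3)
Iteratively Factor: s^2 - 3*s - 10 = (s + 2)*(s - 5)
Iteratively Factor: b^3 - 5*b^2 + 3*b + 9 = (b - 3)*(b^2 - 2*b - 3) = (b - 3)*(b + 1)*(b - 3)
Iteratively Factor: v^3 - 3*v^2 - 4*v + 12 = (v - 3)*(v^2 - 4) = (v - 3)*(v - 2)*(v + 2)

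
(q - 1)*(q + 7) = q^2 + 6*q - 7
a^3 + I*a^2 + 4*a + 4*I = (a - 2*I)*(a + I)*(a + 2*I)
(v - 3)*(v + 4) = v^2 + v - 12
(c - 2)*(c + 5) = c^2 + 3*c - 10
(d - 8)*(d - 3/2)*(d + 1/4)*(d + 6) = d^4 - 13*d^3/4 - 367*d^2/8 + 243*d/4 + 18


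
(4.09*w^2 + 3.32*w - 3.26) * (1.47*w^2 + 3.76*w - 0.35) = 6.0123*w^4 + 20.2588*w^3 + 6.2595*w^2 - 13.4196*w + 1.141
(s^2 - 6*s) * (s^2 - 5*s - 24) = s^4 - 11*s^3 + 6*s^2 + 144*s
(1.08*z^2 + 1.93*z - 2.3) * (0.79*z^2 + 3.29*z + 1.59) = 0.8532*z^4 + 5.0779*z^3 + 6.2499*z^2 - 4.4983*z - 3.657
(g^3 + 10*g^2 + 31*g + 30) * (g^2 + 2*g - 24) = g^5 + 12*g^4 + 27*g^3 - 148*g^2 - 684*g - 720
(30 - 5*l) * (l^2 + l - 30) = -5*l^3 + 25*l^2 + 180*l - 900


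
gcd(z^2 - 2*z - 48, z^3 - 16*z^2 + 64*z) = z - 8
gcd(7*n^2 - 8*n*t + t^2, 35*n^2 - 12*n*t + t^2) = -7*n + t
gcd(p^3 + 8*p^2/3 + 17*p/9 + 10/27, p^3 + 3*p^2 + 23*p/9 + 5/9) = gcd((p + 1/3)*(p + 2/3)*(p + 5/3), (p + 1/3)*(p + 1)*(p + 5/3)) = p^2 + 2*p + 5/9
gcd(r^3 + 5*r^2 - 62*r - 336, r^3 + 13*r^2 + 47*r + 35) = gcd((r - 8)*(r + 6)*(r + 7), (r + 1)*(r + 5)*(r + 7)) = r + 7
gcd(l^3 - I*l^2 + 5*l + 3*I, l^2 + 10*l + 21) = 1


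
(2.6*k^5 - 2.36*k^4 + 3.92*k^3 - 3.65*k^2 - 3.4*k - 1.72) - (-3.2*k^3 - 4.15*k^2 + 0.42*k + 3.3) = 2.6*k^5 - 2.36*k^4 + 7.12*k^3 + 0.5*k^2 - 3.82*k - 5.02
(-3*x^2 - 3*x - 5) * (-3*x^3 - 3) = 9*x^5 + 9*x^4 + 15*x^3 + 9*x^2 + 9*x + 15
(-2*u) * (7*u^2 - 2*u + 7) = -14*u^3 + 4*u^2 - 14*u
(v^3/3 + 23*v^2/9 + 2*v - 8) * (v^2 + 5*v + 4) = v^5/3 + 38*v^4/9 + 145*v^3/9 + 110*v^2/9 - 32*v - 32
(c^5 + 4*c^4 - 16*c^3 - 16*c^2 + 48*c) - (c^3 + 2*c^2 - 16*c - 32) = c^5 + 4*c^4 - 17*c^3 - 18*c^2 + 64*c + 32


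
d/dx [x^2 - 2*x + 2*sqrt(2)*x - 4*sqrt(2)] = 2*x - 2 + 2*sqrt(2)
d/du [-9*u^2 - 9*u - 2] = -18*u - 9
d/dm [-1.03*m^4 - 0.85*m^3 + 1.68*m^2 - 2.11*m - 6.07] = -4.12*m^3 - 2.55*m^2 + 3.36*m - 2.11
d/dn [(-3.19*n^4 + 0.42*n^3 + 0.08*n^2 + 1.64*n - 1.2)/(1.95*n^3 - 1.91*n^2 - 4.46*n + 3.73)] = (-6.2205*n^6 + 12.1858*n^5 + 41.724*n^4 - 57.7372*n^3 + 14.4954*n^2 - 3.9872*n + 0.7652)/(3.8025*n^6 - 7.449*n^5 - 13.7459*n^4 + 31.5842*n^3 + 5.643*n^2 - 33.2716*n + 13.9129)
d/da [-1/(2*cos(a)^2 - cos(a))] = (sin(a)/cos(a)^2 - 4*tan(a))/(2*cos(a) - 1)^2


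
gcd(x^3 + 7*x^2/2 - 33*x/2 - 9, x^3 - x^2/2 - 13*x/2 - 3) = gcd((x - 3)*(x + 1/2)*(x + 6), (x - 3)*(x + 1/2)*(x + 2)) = x^2 - 5*x/2 - 3/2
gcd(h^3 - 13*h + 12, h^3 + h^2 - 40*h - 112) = h + 4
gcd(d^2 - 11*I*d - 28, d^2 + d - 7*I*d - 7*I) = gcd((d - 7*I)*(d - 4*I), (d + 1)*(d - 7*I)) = d - 7*I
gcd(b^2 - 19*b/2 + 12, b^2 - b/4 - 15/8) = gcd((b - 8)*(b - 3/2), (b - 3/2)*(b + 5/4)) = b - 3/2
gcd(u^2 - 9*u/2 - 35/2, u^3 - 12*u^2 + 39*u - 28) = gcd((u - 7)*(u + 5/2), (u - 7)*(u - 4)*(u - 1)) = u - 7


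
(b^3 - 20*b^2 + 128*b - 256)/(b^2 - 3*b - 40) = (b^2 - 12*b + 32)/(b + 5)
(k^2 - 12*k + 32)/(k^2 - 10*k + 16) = (k - 4)/(k - 2)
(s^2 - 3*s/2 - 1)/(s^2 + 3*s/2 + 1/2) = (s - 2)/(s + 1)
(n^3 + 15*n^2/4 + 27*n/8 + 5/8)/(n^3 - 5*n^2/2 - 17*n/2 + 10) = (4*n^2 + 5*n + 1)/(4*(n^2 - 5*n + 4))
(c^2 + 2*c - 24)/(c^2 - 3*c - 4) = (c + 6)/(c + 1)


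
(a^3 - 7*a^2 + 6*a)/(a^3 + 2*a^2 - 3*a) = (a - 6)/(a + 3)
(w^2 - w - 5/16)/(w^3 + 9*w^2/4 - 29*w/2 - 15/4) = (w - 5/4)/(w^2 + 2*w - 15)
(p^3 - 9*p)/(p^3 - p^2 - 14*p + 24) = p*(p + 3)/(p^2 + 2*p - 8)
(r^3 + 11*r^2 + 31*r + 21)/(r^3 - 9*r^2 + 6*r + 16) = (r^2 + 10*r + 21)/(r^2 - 10*r + 16)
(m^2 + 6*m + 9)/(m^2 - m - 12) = (m + 3)/(m - 4)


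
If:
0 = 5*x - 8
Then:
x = 8/5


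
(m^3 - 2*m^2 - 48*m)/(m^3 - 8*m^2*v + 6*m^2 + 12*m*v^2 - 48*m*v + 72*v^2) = m*(m - 8)/(m^2 - 8*m*v + 12*v^2)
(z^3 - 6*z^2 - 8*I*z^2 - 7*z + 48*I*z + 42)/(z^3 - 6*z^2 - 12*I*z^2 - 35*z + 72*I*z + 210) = (z - I)/(z - 5*I)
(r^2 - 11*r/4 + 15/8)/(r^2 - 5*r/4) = (r - 3/2)/r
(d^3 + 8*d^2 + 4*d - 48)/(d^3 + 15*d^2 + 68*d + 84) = (d^2 + 2*d - 8)/(d^2 + 9*d + 14)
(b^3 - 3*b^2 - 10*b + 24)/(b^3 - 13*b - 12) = (b - 2)/(b + 1)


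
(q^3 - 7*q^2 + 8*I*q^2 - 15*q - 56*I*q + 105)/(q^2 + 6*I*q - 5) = (q^2 + q*(-7 + 3*I) - 21*I)/(q + I)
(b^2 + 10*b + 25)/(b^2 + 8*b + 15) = (b + 5)/(b + 3)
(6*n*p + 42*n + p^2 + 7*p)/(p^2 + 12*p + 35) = (6*n + p)/(p + 5)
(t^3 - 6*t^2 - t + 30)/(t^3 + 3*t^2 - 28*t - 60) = (t - 3)/(t + 6)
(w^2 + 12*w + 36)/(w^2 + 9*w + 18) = (w + 6)/(w + 3)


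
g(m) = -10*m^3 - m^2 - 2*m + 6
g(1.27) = -18.64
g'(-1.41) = -58.82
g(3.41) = -408.97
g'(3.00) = -278.00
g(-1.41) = 34.86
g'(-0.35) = -4.98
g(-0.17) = 6.36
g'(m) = -30*m^2 - 2*m - 2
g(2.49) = -159.56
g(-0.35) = 7.01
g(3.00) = -279.00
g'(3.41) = -357.66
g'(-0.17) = -2.53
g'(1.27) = -52.93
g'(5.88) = -1050.99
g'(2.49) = -192.98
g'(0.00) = -2.00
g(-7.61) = 4370.42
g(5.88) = -2073.31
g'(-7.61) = -1724.14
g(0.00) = 6.00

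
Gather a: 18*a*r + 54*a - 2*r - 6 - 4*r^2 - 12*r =a*(18*r + 54) - 4*r^2 - 14*r - 6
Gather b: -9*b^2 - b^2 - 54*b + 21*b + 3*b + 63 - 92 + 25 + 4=-10*b^2 - 30*b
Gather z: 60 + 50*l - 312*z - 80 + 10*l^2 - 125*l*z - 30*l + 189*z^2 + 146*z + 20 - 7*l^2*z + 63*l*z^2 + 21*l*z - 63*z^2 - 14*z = 10*l^2 + 20*l + z^2*(63*l + 126) + z*(-7*l^2 - 104*l - 180)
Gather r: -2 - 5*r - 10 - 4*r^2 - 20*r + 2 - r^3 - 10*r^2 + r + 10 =-r^3 - 14*r^2 - 24*r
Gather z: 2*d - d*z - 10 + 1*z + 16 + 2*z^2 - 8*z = 2*d + 2*z^2 + z*(-d - 7) + 6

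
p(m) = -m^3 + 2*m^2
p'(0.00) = 0.00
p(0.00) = 0.00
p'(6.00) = -84.00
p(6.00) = -144.00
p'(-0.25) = -1.19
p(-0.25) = 0.14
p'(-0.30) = -1.47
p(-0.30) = 0.21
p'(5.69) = -74.37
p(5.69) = -119.47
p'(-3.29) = -45.63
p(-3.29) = 57.26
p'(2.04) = -4.32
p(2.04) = -0.17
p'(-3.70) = -55.87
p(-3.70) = 78.03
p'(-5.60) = -116.48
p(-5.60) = 238.34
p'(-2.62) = -31.07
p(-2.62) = 31.71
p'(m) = -3*m^2 + 4*m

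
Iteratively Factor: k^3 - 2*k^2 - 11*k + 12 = (k - 1)*(k^2 - k - 12) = (k - 1)*(k + 3)*(k - 4)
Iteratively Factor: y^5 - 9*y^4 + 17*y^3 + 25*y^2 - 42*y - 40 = (y - 2)*(y^4 - 7*y^3 + 3*y^2 + 31*y + 20) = (y - 5)*(y - 2)*(y^3 - 2*y^2 - 7*y - 4) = (y - 5)*(y - 4)*(y - 2)*(y^2 + 2*y + 1) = (y - 5)*(y - 4)*(y - 2)*(y + 1)*(y + 1)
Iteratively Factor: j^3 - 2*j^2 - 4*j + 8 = (j + 2)*(j^2 - 4*j + 4) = (j - 2)*(j + 2)*(j - 2)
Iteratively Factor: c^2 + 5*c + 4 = (c + 1)*(c + 4)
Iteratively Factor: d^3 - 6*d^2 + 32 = (d - 4)*(d^2 - 2*d - 8) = (d - 4)^2*(d + 2)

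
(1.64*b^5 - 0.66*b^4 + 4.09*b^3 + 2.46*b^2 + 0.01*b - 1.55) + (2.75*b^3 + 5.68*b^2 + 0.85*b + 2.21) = 1.64*b^5 - 0.66*b^4 + 6.84*b^3 + 8.14*b^2 + 0.86*b + 0.66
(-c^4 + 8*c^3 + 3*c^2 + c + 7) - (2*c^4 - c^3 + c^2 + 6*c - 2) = -3*c^4 + 9*c^3 + 2*c^2 - 5*c + 9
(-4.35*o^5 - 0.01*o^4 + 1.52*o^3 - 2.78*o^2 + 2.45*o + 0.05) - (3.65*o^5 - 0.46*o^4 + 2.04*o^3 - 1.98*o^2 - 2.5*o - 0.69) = -8.0*o^5 + 0.45*o^4 - 0.52*o^3 - 0.8*o^2 + 4.95*o + 0.74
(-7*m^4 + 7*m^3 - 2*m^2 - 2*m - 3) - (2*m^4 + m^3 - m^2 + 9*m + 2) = -9*m^4 + 6*m^3 - m^2 - 11*m - 5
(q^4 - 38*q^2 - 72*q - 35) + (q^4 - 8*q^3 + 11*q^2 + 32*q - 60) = 2*q^4 - 8*q^3 - 27*q^2 - 40*q - 95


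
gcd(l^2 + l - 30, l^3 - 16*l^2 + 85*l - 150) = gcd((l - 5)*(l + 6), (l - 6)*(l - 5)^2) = l - 5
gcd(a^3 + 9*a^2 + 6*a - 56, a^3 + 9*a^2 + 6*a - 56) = a^3 + 9*a^2 + 6*a - 56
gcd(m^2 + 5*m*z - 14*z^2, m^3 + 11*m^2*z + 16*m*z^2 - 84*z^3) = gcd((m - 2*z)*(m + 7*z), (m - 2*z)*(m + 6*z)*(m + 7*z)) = -m^2 - 5*m*z + 14*z^2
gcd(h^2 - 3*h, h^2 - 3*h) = h^2 - 3*h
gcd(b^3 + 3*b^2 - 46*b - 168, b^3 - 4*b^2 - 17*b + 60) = b + 4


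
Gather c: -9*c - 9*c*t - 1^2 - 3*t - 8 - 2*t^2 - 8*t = c*(-9*t - 9) - 2*t^2 - 11*t - 9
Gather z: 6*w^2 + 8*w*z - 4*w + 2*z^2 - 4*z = 6*w^2 - 4*w + 2*z^2 + z*(8*w - 4)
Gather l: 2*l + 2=2*l + 2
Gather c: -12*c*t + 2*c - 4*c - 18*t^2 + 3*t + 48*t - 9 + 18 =c*(-12*t - 2) - 18*t^2 + 51*t + 9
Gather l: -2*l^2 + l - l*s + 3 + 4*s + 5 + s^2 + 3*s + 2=-2*l^2 + l*(1 - s) + s^2 + 7*s + 10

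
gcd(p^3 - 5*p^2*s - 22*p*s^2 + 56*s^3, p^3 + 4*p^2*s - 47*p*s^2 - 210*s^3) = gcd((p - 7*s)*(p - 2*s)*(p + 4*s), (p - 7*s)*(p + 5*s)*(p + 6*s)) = p - 7*s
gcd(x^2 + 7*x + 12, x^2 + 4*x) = x + 4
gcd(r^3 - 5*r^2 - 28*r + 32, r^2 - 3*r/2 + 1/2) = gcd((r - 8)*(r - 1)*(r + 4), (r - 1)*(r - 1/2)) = r - 1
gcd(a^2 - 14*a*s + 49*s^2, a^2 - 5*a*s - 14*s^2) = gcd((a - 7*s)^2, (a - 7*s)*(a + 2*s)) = -a + 7*s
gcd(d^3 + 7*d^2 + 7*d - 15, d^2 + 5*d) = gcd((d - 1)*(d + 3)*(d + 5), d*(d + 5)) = d + 5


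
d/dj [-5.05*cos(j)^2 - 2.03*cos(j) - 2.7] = (10.1*cos(j) + 2.03)*sin(j)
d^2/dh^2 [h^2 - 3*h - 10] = 2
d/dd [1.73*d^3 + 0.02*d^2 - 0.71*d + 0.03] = 5.19*d^2 + 0.04*d - 0.71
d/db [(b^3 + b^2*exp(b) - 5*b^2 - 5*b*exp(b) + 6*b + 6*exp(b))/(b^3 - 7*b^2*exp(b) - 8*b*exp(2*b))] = (8*b^3*exp(b) - 48*b^2*exp(b) + 5*b^2 + 48*b*exp(b) - 12*b + 48*exp(b))/(b^2*(b^2 - 16*b*exp(b) + 64*exp(2*b)))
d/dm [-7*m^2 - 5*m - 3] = -14*m - 5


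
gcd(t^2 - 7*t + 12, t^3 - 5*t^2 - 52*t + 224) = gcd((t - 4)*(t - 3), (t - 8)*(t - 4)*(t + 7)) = t - 4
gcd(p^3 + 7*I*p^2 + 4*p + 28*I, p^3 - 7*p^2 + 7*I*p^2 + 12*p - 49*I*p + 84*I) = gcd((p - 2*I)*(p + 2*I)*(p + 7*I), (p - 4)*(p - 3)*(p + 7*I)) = p + 7*I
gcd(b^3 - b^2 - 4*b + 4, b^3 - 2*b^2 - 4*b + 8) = b^2 - 4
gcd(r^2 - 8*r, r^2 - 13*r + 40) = r - 8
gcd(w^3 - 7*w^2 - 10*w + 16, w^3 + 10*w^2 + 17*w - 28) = w - 1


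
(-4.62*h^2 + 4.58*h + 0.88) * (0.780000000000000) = -3.6036*h^2 + 3.5724*h + 0.6864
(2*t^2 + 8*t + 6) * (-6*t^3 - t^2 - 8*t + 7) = -12*t^5 - 50*t^4 - 60*t^3 - 56*t^2 + 8*t + 42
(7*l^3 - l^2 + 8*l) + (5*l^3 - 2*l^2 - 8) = 12*l^3 - 3*l^2 + 8*l - 8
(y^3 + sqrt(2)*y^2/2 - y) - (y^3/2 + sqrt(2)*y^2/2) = y^3/2 - y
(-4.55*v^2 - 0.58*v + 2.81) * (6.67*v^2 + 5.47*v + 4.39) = -30.3485*v^4 - 28.7571*v^3 - 4.4044*v^2 + 12.8245*v + 12.3359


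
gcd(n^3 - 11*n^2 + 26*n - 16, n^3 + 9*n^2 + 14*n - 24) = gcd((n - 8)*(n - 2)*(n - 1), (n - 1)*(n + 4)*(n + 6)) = n - 1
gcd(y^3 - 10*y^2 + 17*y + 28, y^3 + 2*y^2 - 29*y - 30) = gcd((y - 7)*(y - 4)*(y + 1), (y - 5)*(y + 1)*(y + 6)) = y + 1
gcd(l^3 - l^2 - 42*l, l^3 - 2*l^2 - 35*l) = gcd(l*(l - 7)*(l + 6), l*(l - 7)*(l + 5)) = l^2 - 7*l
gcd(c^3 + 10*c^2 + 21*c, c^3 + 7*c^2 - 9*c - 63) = c^2 + 10*c + 21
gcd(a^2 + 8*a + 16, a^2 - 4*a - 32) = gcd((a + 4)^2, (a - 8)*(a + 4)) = a + 4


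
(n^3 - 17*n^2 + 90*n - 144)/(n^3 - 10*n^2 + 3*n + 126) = (n^2 - 11*n + 24)/(n^2 - 4*n - 21)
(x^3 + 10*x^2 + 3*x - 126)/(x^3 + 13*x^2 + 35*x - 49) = (x^2 + 3*x - 18)/(x^2 + 6*x - 7)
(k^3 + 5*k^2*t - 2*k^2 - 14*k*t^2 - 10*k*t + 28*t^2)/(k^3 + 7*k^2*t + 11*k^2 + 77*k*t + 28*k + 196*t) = (k^2 - 2*k*t - 2*k + 4*t)/(k^2 + 11*k + 28)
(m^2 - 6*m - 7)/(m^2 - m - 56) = (-m^2 + 6*m + 7)/(-m^2 + m + 56)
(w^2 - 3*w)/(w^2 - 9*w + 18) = w/(w - 6)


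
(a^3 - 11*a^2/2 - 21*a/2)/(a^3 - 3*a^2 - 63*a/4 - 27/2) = 2*a*(a - 7)/(2*a^2 - 9*a - 18)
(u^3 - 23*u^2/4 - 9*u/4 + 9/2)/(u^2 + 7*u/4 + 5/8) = 2*(4*u^3 - 23*u^2 - 9*u + 18)/(8*u^2 + 14*u + 5)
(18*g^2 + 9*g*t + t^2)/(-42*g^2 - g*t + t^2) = (3*g + t)/(-7*g + t)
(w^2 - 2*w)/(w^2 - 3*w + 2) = w/(w - 1)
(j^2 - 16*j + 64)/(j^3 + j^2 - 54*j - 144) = (j - 8)/(j^2 + 9*j + 18)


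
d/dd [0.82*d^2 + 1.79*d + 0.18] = 1.64*d + 1.79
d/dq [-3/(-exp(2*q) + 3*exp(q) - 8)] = (9 - 6*exp(q))*exp(q)/(exp(2*q) - 3*exp(q) + 8)^2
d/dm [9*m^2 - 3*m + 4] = 18*m - 3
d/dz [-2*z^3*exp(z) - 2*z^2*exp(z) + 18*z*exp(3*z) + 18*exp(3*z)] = 2*(-z^3 - 4*z^2 + 27*z*exp(2*z) - 2*z + 36*exp(2*z))*exp(z)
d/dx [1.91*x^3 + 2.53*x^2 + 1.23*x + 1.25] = 5.73*x^2 + 5.06*x + 1.23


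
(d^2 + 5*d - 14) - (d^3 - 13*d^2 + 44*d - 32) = -d^3 + 14*d^2 - 39*d + 18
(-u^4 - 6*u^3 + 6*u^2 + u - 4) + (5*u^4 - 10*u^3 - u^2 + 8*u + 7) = 4*u^4 - 16*u^3 + 5*u^2 + 9*u + 3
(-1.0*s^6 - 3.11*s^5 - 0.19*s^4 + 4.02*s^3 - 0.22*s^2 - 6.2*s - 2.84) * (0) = 0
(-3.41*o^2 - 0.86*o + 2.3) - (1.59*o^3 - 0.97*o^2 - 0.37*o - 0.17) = -1.59*o^3 - 2.44*o^2 - 0.49*o + 2.47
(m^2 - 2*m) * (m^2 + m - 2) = m^4 - m^3 - 4*m^2 + 4*m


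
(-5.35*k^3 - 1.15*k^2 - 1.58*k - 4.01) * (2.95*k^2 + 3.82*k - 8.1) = -15.7825*k^5 - 23.8295*k^4 + 34.281*k^3 - 8.5501*k^2 - 2.5202*k + 32.481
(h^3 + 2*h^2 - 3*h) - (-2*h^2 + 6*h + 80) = h^3 + 4*h^2 - 9*h - 80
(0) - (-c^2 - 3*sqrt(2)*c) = c^2 + 3*sqrt(2)*c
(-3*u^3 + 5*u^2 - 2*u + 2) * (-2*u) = 6*u^4 - 10*u^3 + 4*u^2 - 4*u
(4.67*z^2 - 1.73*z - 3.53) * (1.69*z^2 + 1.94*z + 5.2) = 7.8923*z^4 + 6.1361*z^3 + 14.9621*z^2 - 15.8442*z - 18.356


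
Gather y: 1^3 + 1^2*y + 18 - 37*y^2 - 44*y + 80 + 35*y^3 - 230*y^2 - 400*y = 35*y^3 - 267*y^2 - 443*y + 99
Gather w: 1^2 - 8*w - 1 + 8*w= 0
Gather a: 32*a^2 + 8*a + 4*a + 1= 32*a^2 + 12*a + 1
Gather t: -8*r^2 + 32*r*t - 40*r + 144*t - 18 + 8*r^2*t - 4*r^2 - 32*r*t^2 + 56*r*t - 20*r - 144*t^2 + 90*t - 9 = -12*r^2 - 60*r + t^2*(-32*r - 144) + t*(8*r^2 + 88*r + 234) - 27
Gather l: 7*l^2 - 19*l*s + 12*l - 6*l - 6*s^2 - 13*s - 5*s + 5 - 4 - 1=7*l^2 + l*(6 - 19*s) - 6*s^2 - 18*s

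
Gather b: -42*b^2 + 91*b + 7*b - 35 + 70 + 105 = -42*b^2 + 98*b + 140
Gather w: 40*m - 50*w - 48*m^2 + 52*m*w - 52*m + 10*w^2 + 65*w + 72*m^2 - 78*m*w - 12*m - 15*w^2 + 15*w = 24*m^2 - 24*m - 5*w^2 + w*(30 - 26*m)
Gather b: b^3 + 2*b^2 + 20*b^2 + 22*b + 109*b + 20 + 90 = b^3 + 22*b^2 + 131*b + 110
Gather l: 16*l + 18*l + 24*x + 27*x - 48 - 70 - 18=34*l + 51*x - 136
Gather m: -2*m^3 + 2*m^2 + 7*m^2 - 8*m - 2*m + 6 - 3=-2*m^3 + 9*m^2 - 10*m + 3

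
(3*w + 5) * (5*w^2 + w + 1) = 15*w^3 + 28*w^2 + 8*w + 5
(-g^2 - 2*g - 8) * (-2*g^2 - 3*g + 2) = 2*g^4 + 7*g^3 + 20*g^2 + 20*g - 16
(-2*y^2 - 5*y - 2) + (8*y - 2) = -2*y^2 + 3*y - 4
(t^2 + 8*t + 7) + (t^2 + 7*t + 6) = 2*t^2 + 15*t + 13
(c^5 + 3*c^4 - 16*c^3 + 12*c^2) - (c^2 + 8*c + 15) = c^5 + 3*c^4 - 16*c^3 + 11*c^2 - 8*c - 15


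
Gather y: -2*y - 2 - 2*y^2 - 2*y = -2*y^2 - 4*y - 2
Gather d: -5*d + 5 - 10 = -5*d - 5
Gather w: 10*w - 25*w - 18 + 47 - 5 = 24 - 15*w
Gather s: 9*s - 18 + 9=9*s - 9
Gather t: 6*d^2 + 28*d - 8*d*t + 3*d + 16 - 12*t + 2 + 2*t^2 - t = 6*d^2 + 31*d + 2*t^2 + t*(-8*d - 13) + 18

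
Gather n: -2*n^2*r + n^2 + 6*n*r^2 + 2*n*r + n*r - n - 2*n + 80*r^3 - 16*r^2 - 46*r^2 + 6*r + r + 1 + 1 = n^2*(1 - 2*r) + n*(6*r^2 + 3*r - 3) + 80*r^3 - 62*r^2 + 7*r + 2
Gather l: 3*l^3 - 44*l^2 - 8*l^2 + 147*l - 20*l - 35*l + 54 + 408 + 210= 3*l^3 - 52*l^2 + 92*l + 672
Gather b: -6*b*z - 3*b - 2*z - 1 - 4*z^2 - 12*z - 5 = b*(-6*z - 3) - 4*z^2 - 14*z - 6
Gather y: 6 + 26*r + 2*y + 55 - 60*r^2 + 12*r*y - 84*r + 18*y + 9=-60*r^2 - 58*r + y*(12*r + 20) + 70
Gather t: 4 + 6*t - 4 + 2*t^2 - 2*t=2*t^2 + 4*t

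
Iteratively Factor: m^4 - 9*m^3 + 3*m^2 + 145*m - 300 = (m + 4)*(m^3 - 13*m^2 + 55*m - 75) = (m - 5)*(m + 4)*(m^2 - 8*m + 15) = (m - 5)*(m - 3)*(m + 4)*(m - 5)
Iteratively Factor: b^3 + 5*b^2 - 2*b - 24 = (b - 2)*(b^2 + 7*b + 12) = (b - 2)*(b + 4)*(b + 3)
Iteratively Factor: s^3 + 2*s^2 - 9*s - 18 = (s + 3)*(s^2 - s - 6) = (s - 3)*(s + 3)*(s + 2)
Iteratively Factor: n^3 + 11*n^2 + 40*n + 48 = (n + 4)*(n^2 + 7*n + 12) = (n + 3)*(n + 4)*(n + 4)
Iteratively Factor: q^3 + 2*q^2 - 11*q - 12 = (q + 4)*(q^2 - 2*q - 3) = (q + 1)*(q + 4)*(q - 3)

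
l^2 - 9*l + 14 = (l - 7)*(l - 2)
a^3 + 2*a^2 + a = a*(a + 1)^2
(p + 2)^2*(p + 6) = p^3 + 10*p^2 + 28*p + 24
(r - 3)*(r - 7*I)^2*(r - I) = r^4 - 3*r^3 - 15*I*r^3 - 63*r^2 + 45*I*r^2 + 189*r + 49*I*r - 147*I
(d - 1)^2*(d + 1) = d^3 - d^2 - d + 1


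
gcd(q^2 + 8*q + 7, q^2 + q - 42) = q + 7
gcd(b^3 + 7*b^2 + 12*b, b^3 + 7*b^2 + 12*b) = b^3 + 7*b^2 + 12*b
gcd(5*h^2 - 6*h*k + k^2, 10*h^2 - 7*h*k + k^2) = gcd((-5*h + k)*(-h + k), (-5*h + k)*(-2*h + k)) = 5*h - k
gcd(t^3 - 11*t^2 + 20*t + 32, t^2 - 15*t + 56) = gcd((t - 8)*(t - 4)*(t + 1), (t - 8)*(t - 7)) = t - 8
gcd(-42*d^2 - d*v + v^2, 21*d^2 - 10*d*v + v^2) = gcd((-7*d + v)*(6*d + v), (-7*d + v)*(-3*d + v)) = -7*d + v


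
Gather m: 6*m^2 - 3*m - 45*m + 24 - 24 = 6*m^2 - 48*m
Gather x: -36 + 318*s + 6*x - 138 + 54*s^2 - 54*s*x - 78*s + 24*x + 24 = 54*s^2 + 240*s + x*(30 - 54*s) - 150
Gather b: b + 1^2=b + 1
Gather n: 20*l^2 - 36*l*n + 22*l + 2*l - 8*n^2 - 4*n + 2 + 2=20*l^2 + 24*l - 8*n^2 + n*(-36*l - 4) + 4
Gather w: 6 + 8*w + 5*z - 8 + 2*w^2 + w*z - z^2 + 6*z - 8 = 2*w^2 + w*(z + 8) - z^2 + 11*z - 10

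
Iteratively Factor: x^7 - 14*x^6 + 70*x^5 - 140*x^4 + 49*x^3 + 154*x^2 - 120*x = (x - 4)*(x^6 - 10*x^5 + 30*x^4 - 20*x^3 - 31*x^2 + 30*x) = (x - 5)*(x - 4)*(x^5 - 5*x^4 + 5*x^3 + 5*x^2 - 6*x) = x*(x - 5)*(x - 4)*(x^4 - 5*x^3 + 5*x^2 + 5*x - 6) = x*(x - 5)*(x - 4)*(x - 1)*(x^3 - 4*x^2 + x + 6) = x*(x - 5)*(x - 4)*(x - 2)*(x - 1)*(x^2 - 2*x - 3) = x*(x - 5)*(x - 4)*(x - 3)*(x - 2)*(x - 1)*(x + 1)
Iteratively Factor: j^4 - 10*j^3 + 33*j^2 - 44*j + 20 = (j - 2)*(j^3 - 8*j^2 + 17*j - 10) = (j - 5)*(j - 2)*(j^2 - 3*j + 2) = (j - 5)*(j - 2)^2*(j - 1)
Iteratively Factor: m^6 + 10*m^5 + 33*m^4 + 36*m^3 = (m + 3)*(m^5 + 7*m^4 + 12*m^3) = m*(m + 3)*(m^4 + 7*m^3 + 12*m^2) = m^2*(m + 3)*(m^3 + 7*m^2 + 12*m) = m^2*(m + 3)^2*(m^2 + 4*m) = m^2*(m + 3)^2*(m + 4)*(m)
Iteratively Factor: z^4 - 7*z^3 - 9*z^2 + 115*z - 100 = (z - 5)*(z^3 - 2*z^2 - 19*z + 20) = (z - 5)*(z + 4)*(z^2 - 6*z + 5) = (z - 5)*(z - 1)*(z + 4)*(z - 5)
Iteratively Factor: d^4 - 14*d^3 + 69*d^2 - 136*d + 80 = (d - 4)*(d^3 - 10*d^2 + 29*d - 20) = (d - 5)*(d - 4)*(d^2 - 5*d + 4) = (d - 5)*(d - 4)^2*(d - 1)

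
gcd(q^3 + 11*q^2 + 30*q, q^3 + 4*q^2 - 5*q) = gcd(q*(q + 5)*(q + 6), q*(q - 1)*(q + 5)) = q^2 + 5*q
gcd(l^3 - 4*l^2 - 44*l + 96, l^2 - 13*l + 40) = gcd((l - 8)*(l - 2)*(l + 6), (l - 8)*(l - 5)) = l - 8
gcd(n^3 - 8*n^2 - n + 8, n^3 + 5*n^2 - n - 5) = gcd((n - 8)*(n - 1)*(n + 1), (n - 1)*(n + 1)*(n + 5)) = n^2 - 1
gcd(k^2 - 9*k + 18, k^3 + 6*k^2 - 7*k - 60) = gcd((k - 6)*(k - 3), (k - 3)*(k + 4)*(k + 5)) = k - 3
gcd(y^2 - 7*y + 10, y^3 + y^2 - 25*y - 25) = y - 5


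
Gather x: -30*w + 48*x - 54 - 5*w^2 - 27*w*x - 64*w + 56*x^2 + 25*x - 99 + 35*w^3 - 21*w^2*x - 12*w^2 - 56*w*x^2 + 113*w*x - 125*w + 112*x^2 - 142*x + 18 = 35*w^3 - 17*w^2 - 219*w + x^2*(168 - 56*w) + x*(-21*w^2 + 86*w - 69) - 135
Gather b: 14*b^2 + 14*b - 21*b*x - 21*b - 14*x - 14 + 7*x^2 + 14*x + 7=14*b^2 + b*(-21*x - 7) + 7*x^2 - 7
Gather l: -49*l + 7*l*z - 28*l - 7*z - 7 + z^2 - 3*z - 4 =l*(7*z - 77) + z^2 - 10*z - 11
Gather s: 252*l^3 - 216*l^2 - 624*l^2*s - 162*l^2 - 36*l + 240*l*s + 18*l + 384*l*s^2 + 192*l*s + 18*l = 252*l^3 - 378*l^2 + 384*l*s^2 + s*(-624*l^2 + 432*l)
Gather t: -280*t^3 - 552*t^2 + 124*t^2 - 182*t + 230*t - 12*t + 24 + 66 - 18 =-280*t^3 - 428*t^2 + 36*t + 72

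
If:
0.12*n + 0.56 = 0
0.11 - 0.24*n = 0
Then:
No Solution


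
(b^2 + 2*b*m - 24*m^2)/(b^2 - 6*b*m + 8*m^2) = (b + 6*m)/(b - 2*m)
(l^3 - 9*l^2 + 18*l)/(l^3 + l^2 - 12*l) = (l - 6)/(l + 4)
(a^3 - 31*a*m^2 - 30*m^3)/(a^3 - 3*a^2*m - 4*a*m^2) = (a^2 - a*m - 30*m^2)/(a*(a - 4*m))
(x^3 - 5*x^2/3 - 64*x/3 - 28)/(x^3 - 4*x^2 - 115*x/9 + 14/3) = 3*(x + 2)/(3*x - 1)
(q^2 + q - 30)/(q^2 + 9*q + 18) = (q - 5)/(q + 3)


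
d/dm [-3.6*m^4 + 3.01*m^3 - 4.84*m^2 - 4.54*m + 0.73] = -14.4*m^3 + 9.03*m^2 - 9.68*m - 4.54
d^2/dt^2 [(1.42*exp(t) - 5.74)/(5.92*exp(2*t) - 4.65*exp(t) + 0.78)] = (49.765888*exp(4*t) - 765.575584*exp(3*t) + 434.690208*exp(2*t) - 12.942714*exp(t) - 19.955052)*exp(t)/(207.474688*exp(6*t) - 488.89728*exp(5*t) + 466.024176*exp(4*t) - 229.375665*exp(3*t) + 61.401834*exp(2*t) - 8.48718*exp(t) + 0.474552)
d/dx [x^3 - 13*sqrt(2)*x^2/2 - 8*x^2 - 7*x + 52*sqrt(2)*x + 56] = 3*x^2 - 13*sqrt(2)*x - 16*x - 7 + 52*sqrt(2)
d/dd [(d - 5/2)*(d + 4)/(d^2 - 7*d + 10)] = (-17*d^2 + 80*d - 110)/(2*(d^4 - 14*d^3 + 69*d^2 - 140*d + 100))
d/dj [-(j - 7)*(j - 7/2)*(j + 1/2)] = -3*j^2 + 20*j - 77/4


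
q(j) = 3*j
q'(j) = 3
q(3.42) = 10.26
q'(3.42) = 3.00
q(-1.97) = -5.91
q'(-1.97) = 3.00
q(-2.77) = -8.31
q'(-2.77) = 3.00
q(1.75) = 5.25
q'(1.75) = 3.00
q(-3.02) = -9.06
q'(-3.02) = 3.00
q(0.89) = 2.67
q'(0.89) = 3.00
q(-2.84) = -8.52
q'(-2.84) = 3.00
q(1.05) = 3.15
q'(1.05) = 3.00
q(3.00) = 9.00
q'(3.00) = 3.00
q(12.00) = 36.00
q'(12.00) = 3.00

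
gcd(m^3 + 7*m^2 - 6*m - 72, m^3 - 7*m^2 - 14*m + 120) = m + 4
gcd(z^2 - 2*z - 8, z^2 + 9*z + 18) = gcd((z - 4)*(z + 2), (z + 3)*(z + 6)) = 1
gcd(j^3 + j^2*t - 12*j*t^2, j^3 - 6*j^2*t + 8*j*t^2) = j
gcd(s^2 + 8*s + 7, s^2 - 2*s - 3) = s + 1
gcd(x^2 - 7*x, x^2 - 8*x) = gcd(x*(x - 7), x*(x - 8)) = x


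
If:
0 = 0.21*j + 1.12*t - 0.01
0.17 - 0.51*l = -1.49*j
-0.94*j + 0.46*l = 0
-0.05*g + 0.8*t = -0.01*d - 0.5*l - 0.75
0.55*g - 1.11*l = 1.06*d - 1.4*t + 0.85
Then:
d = 5.06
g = 9.54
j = -0.38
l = -0.78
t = 0.08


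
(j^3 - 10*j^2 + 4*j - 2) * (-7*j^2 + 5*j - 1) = -7*j^5 + 75*j^4 - 79*j^3 + 44*j^2 - 14*j + 2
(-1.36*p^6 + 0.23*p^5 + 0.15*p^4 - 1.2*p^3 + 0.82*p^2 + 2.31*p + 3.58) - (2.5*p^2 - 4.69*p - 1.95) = -1.36*p^6 + 0.23*p^5 + 0.15*p^4 - 1.2*p^3 - 1.68*p^2 + 7.0*p + 5.53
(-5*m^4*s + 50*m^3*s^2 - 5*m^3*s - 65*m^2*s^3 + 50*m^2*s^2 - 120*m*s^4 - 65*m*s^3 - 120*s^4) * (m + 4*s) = -5*m^5*s + 30*m^4*s^2 - 5*m^4*s + 135*m^3*s^3 + 30*m^3*s^2 - 380*m^2*s^4 + 135*m^2*s^3 - 480*m*s^5 - 380*m*s^4 - 480*s^5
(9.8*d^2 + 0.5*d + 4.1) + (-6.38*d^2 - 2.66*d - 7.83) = 3.42*d^2 - 2.16*d - 3.73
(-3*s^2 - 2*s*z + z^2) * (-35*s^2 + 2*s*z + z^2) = 105*s^4 + 64*s^3*z - 42*s^2*z^2 + z^4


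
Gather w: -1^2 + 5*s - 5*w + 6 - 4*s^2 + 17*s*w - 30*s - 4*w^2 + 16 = -4*s^2 - 25*s - 4*w^2 + w*(17*s - 5) + 21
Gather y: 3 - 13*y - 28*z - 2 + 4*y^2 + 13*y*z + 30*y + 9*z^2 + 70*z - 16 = 4*y^2 + y*(13*z + 17) + 9*z^2 + 42*z - 15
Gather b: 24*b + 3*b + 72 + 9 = 27*b + 81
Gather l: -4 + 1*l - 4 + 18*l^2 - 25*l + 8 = 18*l^2 - 24*l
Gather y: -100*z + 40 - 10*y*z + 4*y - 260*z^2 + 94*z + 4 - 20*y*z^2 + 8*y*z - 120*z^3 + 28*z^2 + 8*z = y*(-20*z^2 - 2*z + 4) - 120*z^3 - 232*z^2 + 2*z + 44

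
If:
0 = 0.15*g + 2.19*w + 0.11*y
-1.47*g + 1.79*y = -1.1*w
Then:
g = 1.12256596637414*y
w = -0.127116390390923*y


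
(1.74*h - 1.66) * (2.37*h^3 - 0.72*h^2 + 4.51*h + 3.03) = 4.1238*h^4 - 5.187*h^3 + 9.0426*h^2 - 2.2144*h - 5.0298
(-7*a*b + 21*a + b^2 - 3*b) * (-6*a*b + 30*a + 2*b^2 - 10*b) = 42*a^2*b^2 - 336*a^2*b + 630*a^2 - 20*a*b^3 + 160*a*b^2 - 300*a*b + 2*b^4 - 16*b^3 + 30*b^2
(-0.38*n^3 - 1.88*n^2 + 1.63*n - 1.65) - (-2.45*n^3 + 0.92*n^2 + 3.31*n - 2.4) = 2.07*n^3 - 2.8*n^2 - 1.68*n + 0.75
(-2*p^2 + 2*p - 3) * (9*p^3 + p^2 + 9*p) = -18*p^5 + 16*p^4 - 43*p^3 + 15*p^2 - 27*p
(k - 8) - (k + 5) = -13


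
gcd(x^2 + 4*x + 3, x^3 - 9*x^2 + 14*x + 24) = x + 1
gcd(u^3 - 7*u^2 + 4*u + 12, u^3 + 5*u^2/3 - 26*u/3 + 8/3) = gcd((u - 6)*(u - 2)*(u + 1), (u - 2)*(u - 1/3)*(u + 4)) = u - 2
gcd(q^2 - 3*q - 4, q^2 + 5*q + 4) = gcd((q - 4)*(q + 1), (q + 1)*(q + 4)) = q + 1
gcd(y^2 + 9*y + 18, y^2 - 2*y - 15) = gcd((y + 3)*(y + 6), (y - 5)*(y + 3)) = y + 3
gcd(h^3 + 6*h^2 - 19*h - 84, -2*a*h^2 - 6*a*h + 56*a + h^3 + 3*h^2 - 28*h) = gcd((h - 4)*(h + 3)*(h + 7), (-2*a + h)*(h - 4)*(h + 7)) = h^2 + 3*h - 28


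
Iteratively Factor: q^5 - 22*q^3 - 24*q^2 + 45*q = (q + 3)*(q^4 - 3*q^3 - 13*q^2 + 15*q) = (q - 5)*(q + 3)*(q^3 + 2*q^2 - 3*q) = q*(q - 5)*(q + 3)*(q^2 + 2*q - 3) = q*(q - 5)*(q - 1)*(q + 3)*(q + 3)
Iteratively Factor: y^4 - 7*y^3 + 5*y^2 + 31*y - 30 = (y + 2)*(y^3 - 9*y^2 + 23*y - 15) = (y - 3)*(y + 2)*(y^2 - 6*y + 5) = (y - 5)*(y - 3)*(y + 2)*(y - 1)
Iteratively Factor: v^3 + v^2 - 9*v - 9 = (v - 3)*(v^2 + 4*v + 3) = (v - 3)*(v + 3)*(v + 1)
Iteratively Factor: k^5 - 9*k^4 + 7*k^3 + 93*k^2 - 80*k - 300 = (k + 2)*(k^4 - 11*k^3 + 29*k^2 + 35*k - 150) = (k - 5)*(k + 2)*(k^3 - 6*k^2 - k + 30) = (k - 5)^2*(k + 2)*(k^2 - k - 6) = (k - 5)^2*(k + 2)^2*(k - 3)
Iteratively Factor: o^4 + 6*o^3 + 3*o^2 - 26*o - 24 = (o + 1)*(o^3 + 5*o^2 - 2*o - 24) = (o + 1)*(o + 4)*(o^2 + o - 6) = (o + 1)*(o + 3)*(o + 4)*(o - 2)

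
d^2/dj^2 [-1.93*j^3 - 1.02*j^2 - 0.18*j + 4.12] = -11.58*j - 2.04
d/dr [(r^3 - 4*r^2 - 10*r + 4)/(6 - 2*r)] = (-r^3 + 13*r^2/2 - 12*r - 13)/(r^2 - 6*r + 9)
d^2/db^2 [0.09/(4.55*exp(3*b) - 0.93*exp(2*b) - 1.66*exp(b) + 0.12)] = (0.09*(-27.3*exp(2*b) + 3.72*exp(b) + 3.32)*(-13.65*exp(2*b) + 1.86*exp(b) + 1.66)*exp(b) + (-3.6855*exp(2*b) + 0.3348*exp(b) + 0.1494)*(4.55*exp(3*b) - 0.93*exp(2*b) - 1.66*exp(b) + 0.12))*exp(b)/(4.55*exp(3*b) - 0.93*exp(2*b) - 1.66*exp(b) + 0.12)^3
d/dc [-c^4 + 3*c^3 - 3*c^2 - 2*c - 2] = -4*c^3 + 9*c^2 - 6*c - 2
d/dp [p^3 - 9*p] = 3*p^2 - 9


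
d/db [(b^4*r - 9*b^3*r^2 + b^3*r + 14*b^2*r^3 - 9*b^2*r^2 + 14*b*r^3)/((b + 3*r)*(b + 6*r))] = r*(2*b^5 + 18*b^4*r + b^4 - 90*b^3*r^2 + 18*b^3*r - 360*b^2*r^3 - 41*b^2*r^2 + 504*b*r^4 - 324*b*r^3 + 252*r^4)/(b^4 + 18*b^3*r + 117*b^2*r^2 + 324*b*r^3 + 324*r^4)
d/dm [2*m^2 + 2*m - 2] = 4*m + 2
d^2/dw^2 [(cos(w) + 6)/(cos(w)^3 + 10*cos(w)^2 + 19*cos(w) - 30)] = (-4*sin(w)^4 + 38*sin(w)^2 - 5*cos(w) - 3*cos(3*w) + 8)/((cos(w) - 1)^3*(cos(w) + 5)^3)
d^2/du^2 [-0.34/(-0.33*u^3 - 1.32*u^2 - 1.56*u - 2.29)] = (-(0.6732*u + 0.8976)*(0.33*u^3 + 1.32*u^2 + 1.56*u + 2.29) + 0.34*(0.99*u^2 + 2.64*u + 1.56)*(1.98*u^2 + 5.28*u + 3.12))/(0.33*u^3 + 1.32*u^2 + 1.56*u + 2.29)^3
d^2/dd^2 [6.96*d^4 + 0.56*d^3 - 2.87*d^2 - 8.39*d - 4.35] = 83.52*d^2 + 3.36*d - 5.74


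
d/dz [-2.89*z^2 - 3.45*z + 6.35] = -5.78*z - 3.45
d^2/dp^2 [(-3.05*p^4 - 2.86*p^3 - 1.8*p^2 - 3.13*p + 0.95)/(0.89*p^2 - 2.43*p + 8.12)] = (-4.83181*p^6 + 39.57741*p^5 - 240.31011*p^4 + 957.719082*p^3 - 1992.040374*p^2 - 1008.04239*p - 363.395266)/(0.704969*p^6 - 5.774409*p^5 + 35.061639*p^4 - 119.715651*p^3 + 319.888212*p^2 - 480.661776*p + 535.387328)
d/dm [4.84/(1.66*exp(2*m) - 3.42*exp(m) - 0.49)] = (16.5528 - 16.0688*exp(m))*exp(m)/(-1.66*exp(2*m) + 3.42*exp(m) + 0.49)^2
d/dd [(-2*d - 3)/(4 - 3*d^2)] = 2*(3*d^2 - 3*d*(2*d + 3) - 4)/(3*d^2 - 4)^2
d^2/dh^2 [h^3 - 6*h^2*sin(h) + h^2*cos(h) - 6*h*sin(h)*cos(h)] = 6*h^2*sin(h) - h^2*cos(h) - 4*h*sin(h) + 12*h*sin(2*h) - 24*h*cos(h) + 6*h - 12*sin(h) + 2*cos(h) - 12*cos(2*h)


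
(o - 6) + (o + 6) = 2*o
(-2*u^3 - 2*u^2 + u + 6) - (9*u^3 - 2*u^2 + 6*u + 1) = -11*u^3 - 5*u + 5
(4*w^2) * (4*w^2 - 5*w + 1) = 16*w^4 - 20*w^3 + 4*w^2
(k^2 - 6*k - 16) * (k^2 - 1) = k^4 - 6*k^3 - 17*k^2 + 6*k + 16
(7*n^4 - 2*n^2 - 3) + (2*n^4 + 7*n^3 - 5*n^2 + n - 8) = 9*n^4 + 7*n^3 - 7*n^2 + n - 11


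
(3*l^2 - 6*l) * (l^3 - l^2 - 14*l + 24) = 3*l^5 - 9*l^4 - 36*l^3 + 156*l^2 - 144*l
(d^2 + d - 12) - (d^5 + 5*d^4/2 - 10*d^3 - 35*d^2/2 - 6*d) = -d^5 - 5*d^4/2 + 10*d^3 + 37*d^2/2 + 7*d - 12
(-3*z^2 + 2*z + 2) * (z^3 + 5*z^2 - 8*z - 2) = -3*z^5 - 13*z^4 + 36*z^3 - 20*z - 4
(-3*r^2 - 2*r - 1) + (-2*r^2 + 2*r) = -5*r^2 - 1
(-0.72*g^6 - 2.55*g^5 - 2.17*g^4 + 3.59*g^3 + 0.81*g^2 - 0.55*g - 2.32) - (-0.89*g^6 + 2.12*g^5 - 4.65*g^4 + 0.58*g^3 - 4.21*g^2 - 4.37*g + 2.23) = 0.17*g^6 - 4.67*g^5 + 2.48*g^4 + 3.01*g^3 + 5.02*g^2 + 3.82*g - 4.55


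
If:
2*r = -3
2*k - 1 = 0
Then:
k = 1/2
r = -3/2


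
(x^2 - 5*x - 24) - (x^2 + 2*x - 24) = -7*x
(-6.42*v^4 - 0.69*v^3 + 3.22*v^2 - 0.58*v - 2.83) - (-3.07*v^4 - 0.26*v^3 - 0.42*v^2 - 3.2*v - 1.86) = -3.35*v^4 - 0.43*v^3 + 3.64*v^2 + 2.62*v - 0.97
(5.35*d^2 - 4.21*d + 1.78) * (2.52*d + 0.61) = 13.482*d^3 - 7.3457*d^2 + 1.9175*d + 1.0858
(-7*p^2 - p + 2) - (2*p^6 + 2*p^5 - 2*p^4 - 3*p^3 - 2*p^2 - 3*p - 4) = -2*p^6 - 2*p^5 + 2*p^4 + 3*p^3 - 5*p^2 + 2*p + 6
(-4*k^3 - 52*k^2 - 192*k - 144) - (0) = -4*k^3 - 52*k^2 - 192*k - 144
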